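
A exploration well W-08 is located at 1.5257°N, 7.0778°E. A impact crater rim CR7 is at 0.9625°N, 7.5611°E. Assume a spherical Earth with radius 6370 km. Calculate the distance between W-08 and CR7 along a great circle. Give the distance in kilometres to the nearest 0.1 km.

82.5 km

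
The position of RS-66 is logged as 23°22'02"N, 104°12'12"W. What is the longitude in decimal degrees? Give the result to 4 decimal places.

104.2033°W

104° + 12′/60 + 12″/3600 = 104 + 0.20000 + 0.00333 = 104.2033°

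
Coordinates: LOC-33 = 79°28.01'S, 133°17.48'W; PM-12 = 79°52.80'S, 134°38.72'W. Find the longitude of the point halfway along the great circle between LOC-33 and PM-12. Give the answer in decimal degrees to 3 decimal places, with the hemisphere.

133.955°W

LOC-33: φ = -79.46683°, λ = -133.29133°
PM-12: φ = -79.88000°, λ = -134.64533°
Bx = cos φ₂ cos Δλ = 0.175661,  By = cos φ₂ sin Δλ = -0.004152
φₘ = atan2(sin φ₁ + sin φ₂, √((cos φ₁ + Bx)² + By²)) = -79.67412°
λₘ = λ₁ + atan2(By, cos φ₁ + Bx) = -133.95494°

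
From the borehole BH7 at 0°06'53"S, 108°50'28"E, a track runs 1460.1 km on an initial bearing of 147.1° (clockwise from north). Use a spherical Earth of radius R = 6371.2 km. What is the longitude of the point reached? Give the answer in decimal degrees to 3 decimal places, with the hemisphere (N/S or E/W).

BH7: φ = -0.11472°, λ = +108.84111°
δ = d/R = 1460.1/6371.2 = 0.229172 rad
φ₂ = arcsin(sin φ₁ cos δ + cos φ₁ sin δ cos θ)
   = arcsin(-0.00200·0.97385 + 1.00000·0.22717·-0.83962) = -11.10963°
λ₂ = λ₁ + atan2(sin θ sin δ cos φ₁, cos δ − sin φ₁ sin φ₂) = 116.06519°

116.065°E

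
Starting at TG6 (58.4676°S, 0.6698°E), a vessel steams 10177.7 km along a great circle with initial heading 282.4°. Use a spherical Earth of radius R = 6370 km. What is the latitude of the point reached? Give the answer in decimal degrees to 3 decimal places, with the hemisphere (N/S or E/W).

δ = d/R = 10177.7/6370 = 1.597755 rad
φ₂ = arcsin(sin φ₁ cos δ + cos φ₁ sin δ cos θ)
   = arcsin(-0.85234·-0.02696 + 0.52298·0.99964·0.21474) = 7.77232°
λ₂ = λ₁ + atan2(sin θ sin δ cos φ₁, cos δ − sin φ₁ sin φ₂) = -79.51735°

7.772°N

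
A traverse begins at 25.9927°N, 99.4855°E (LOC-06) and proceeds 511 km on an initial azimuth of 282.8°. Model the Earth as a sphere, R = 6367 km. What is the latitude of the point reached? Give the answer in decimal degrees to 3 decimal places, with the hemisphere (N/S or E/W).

26.924°N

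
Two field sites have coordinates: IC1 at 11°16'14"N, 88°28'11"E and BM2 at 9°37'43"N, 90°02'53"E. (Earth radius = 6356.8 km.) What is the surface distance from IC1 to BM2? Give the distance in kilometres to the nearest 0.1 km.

IC1: φ = +11.27056°, λ = +88.46972°
BM2: φ = +9.62861°, λ = +90.04806°
Δφ = -1.6419°,  Δλ = 1.5783°
a = sin²(Δφ/2) + cos φ₁ cos φ₂ sin²(Δλ/2) = 0.000389
c = 2·arcsin(√a) = 0.039434 rad = 2.2594°
d = R·c = 6356.8 × 0.039434 = 250.7 km

250.7 km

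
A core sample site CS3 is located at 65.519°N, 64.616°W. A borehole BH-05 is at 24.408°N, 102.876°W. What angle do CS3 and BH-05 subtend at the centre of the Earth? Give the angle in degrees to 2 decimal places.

47.75°

Δφ = -41.1110°,  Δλ = -38.2600°
a = sin²(Δφ/2) + cos φ₁ cos φ₂ sin²(Δλ/2) = 0.163808
c = 2·arcsin(√a) = 0.833371 rad = 47.7486°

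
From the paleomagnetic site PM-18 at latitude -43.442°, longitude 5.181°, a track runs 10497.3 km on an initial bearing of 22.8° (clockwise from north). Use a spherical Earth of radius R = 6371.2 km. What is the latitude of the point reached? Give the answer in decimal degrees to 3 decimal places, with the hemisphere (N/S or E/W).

δ = d/R = 10497.3/6371.2 = 1.647617 rad
φ₂ = arcsin(sin φ₁ cos δ + cos φ₁ sin δ cos θ)
   = arcsin(-0.68762·-0.07675 + 0.72607·0.99705·0.92186) = 46.06568°
λ₂ = λ₁ + atan2(sin θ sin δ cos φ₁, cos δ − sin φ₁ sin φ₂) = 39.02039°

46.066°N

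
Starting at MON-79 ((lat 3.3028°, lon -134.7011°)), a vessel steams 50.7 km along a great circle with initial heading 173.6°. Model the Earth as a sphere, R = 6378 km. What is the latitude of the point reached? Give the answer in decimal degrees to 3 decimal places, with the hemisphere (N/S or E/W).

δ = d/R = 50.7/6378 = 0.007949 rad
φ₂ = arcsin(sin φ₁ cos δ + cos φ₁ sin δ cos θ)
   = arcsin(0.05761·0.99997 + 0.99834·0.00795·-0.99377) = 2.85018°
λ₂ = λ₁ + atan2(sin θ sin δ cos φ₁, cos δ − sin φ₁ sin φ₂) = -134.65027°

2.850°N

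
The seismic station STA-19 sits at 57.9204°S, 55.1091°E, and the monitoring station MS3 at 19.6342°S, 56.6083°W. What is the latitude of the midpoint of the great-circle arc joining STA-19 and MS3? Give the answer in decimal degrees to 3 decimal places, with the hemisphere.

52.934°S

Bx = cos φ₂ cos Δλ = -0.348514,  By = cos φ₂ sin Δλ = -0.875004
φₘ = atan2(sin φ₁ + sin φ₂, √((cos φ₁ + Bx)² + By²)) = -52.93362°
λₘ = λ₁ + atan2(By, cos φ₁ + Bx) = -23.10441°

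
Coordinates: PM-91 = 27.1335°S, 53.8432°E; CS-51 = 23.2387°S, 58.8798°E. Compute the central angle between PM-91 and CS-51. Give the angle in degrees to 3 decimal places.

5.994°

Δφ = 3.8948°,  Δλ = 5.0366°
a = sin²(Δφ/2) + cos φ₁ cos φ₂ sin²(Δλ/2) = 0.002734
c = 2·arcsin(√a) = 0.104614 rad = 5.9939°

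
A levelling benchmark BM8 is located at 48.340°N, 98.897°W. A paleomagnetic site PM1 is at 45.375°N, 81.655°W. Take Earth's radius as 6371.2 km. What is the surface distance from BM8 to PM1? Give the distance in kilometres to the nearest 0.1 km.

Δφ = -2.9650°,  Δλ = 17.2420°
a = sin²(Δφ/2) + cos φ₁ cos φ₂ sin²(Δλ/2) = 0.011161
c = 2·arcsin(√a) = 0.211687 rad = 12.1287°
d = R·c = 6371.2 × 0.211687 = 1348.7 km

1348.7 km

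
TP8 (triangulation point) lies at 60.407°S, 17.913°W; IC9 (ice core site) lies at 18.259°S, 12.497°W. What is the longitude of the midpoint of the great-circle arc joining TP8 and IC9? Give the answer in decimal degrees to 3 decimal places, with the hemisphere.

14.349°W

Bx = cos φ₂ cos Δλ = 0.945410,  By = cos φ₂ sin Δλ = 0.089634
φₘ = atan2(sin φ₁ + sin φ₂, √((cos φ₁ + Bx)² + By²)) = -39.36126°
λₘ = λ₁ + atan2(By, cos φ₁ + Bx) = -14.34931°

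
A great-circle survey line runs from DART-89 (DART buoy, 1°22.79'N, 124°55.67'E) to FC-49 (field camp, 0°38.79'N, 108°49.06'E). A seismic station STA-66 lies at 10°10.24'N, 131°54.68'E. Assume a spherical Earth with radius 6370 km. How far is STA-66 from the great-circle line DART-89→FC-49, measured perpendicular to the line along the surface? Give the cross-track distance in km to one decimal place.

DART-89: φ = +1.37983°, λ = +124.92783°
FC-49: φ = +0.64650°, λ = +108.81767°
STA-66: φ = +10.17067°, λ = +131.91133°
δ₁₃ = central angle DART-89→STA-66 = 0.195489 rad  (haversine)
θ₁₃ = bearing DART-89→STA-66 = 38.031°,  θ₁₂ = bearing DART-89→FC-49 = 267.554°
dₓₜ = R·arcsin(sin δ₁₃ · sin(θ₁₃ − θ₁₂)) = 6370·arcsin(0.19425·sin(-229.523°)) = 944.668 km
|dₓₜ| = 944.668 km

944.7 km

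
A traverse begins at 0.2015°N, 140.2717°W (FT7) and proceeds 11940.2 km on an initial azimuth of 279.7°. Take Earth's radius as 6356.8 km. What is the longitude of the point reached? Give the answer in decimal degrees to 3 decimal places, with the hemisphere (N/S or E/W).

111.837°E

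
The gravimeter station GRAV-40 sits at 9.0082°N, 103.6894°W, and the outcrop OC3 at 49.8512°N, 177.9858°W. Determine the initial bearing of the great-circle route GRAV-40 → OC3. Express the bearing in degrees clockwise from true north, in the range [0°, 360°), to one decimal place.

319.5°

Δλ = -74.2964°
y = sin Δλ · cos φ₂ = -0.620709
x = cos φ₁ sin φ₂ − sin φ₁ cos φ₂ cos Δλ = 0.727620
θ = atan2(y, x) = -40.4664° → 319.5336° (mod 360°)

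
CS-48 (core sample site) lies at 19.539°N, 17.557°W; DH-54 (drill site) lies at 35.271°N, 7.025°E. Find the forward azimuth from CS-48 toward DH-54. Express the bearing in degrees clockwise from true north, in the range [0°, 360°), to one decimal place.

48.9°

Δλ = 24.5820°
y = sin Δλ · cos φ₂ = 0.339631
x = cos φ₁ sin φ₂ − sin φ₁ cos φ₂ cos Δλ = 0.295886
θ = atan2(y, x) = 48.9377° → 48.9377° (mod 360°)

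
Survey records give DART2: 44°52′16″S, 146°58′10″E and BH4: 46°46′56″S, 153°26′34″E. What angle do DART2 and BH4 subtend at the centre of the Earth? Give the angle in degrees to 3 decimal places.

4.897°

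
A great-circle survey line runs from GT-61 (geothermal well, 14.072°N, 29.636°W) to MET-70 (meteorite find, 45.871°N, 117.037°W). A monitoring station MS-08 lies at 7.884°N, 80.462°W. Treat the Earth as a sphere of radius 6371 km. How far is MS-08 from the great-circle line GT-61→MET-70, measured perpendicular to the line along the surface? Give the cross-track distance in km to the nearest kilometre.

3739 km

δ₁₃ = central angle GT-61→MS-08 = 0.875932 rad  (haversine)
θ₁₃ = bearing GT-61→MS-08 = 268.576°,  θ₁₂ = bearing GT-61→MET-70 = 314.710°
dₓₜ = R·arcsin(sin δ₁₃ · sin(θ₁₃ − θ₁₂)) = 6371·arcsin(0.76814·sin(-46.134°)) = -3739.258 km
|dₓₜ| = 3739.258 km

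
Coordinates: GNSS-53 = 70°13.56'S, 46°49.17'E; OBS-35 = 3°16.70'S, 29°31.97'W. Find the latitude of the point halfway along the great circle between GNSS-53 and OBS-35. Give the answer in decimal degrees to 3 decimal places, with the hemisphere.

41.527°S

GNSS-53: φ = -70.22600°, λ = +46.81950°
OBS-35: φ = -3.27833°, λ = -29.53283°
Bx = cos φ₂ cos Δλ = 0.235565,  By = cos φ₂ sin Δλ = -0.970175
φₘ = atan2(sin φ₁ + sin φ₂, √((cos φ₁ + Bx)² + By²)) = -41.52741°
λₘ = λ₁ + atan2(By, cos φ₁ + Bx) = -12.57544°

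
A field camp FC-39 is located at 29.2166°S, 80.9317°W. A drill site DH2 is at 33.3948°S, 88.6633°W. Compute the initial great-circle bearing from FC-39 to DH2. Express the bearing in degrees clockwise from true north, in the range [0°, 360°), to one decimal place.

Δλ = -7.7316°
y = sin Δλ · cos φ₂ = -0.112321
x = cos φ₁ sin φ₂ − sin φ₁ cos φ₂ cos Δλ = -0.076563
θ = atan2(y, x) = -124.2802° → 235.7198° (mod 360°)

235.7°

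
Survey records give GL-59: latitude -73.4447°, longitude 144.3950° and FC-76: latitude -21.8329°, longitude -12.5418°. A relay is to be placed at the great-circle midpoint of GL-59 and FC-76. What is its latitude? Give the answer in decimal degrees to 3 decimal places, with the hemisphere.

63.086°S

Bx = cos φ₂ cos Δλ = -0.854079,  By = cos φ₂ sin Δλ = -0.363647
φₘ = atan2(sin φ₁ + sin φ₂, √((cos φ₁ + Bx)² + By²)) = -63.08560°
λₘ = λ₁ + atan2(By, cos φ₁ + Bx) = -3.02871°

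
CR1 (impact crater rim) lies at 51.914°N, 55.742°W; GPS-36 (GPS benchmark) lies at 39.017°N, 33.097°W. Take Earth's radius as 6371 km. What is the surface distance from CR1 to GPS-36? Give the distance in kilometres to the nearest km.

Δφ = -12.8970°,  Δλ = 22.6450°
a = sin²(Δφ/2) + cos φ₁ cos φ₂ sin²(Δλ/2) = 0.031087
c = 2·arcsin(√a) = 0.354484 rad = 20.3104°
d = R·c = 6371 × 0.354484 = 2258.4 km

2258 km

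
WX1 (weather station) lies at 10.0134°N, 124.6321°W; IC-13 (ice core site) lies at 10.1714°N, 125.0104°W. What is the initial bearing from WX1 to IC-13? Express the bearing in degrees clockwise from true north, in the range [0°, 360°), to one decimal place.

Δλ = -0.3783°
y = sin Δλ · cos φ₂ = -0.006499
x = cos φ₁ sin φ₂ − sin φ₁ cos φ₂ cos Δλ = 0.002761
θ = atan2(y, x) = -66.9792° → 293.0208° (mod 360°)

293.0°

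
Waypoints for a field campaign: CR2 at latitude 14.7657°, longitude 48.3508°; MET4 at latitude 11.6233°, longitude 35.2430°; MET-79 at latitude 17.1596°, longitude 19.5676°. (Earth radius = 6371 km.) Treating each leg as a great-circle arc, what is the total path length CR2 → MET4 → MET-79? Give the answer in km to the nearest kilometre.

CR2→MET4: c = 0.229332 rad, d = 1461.07 km
MET4→MET-79: c = 0.281904 rad, d = 1796.01 km
Total = 1461.07 + 1796.01 = 3257.08 km

3257 km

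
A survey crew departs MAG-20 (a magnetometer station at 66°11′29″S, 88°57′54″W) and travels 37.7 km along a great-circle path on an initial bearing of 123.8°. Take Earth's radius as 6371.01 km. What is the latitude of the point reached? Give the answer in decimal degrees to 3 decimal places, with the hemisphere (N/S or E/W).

MAG-20: φ = -66.19139°, λ = -88.96500°
δ = d/R = 37.7/6371.01 = 0.005917 rad
φ₂ = arcsin(sin φ₁ cos δ + cos φ₁ sin δ cos θ)
   = arcsin(-0.91490·0.99998 + 0.40368·0.00592·-0.55630) = -66.37841°
λ₂ = λ₁ + atan2(sin θ sin δ cos φ₁, cos δ − sin φ₁ sin φ₂) = -88.26186°

66.378°S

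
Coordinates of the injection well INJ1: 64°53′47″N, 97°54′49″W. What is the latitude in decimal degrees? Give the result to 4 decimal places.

64° + 53′/60 + 47″/3600 = 64 + 0.88333 + 0.01306 = 64.8964°

64.8964°N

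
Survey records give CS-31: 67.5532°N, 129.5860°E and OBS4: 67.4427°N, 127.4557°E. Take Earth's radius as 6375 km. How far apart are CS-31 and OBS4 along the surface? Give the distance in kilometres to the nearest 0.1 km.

91.5 km

Δφ = -0.1105°,  Δλ = -2.1303°
a = sin²(Δφ/2) + cos φ₁ cos φ₂ sin²(Δλ/2) = 0.000052
c = 2·arcsin(√a) = 0.014359 rad = 0.8227°
d = R·c = 6375 × 0.014359 = 91.5 km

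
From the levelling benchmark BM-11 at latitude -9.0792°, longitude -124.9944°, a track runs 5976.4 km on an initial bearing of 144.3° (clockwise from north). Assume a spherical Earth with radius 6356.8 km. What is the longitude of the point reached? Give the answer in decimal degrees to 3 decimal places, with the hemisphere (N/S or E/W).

δ = d/R = 5976.4/6356.8 = 0.940159 rad
φ₂ = arcsin(sin φ₁ cos δ + cos φ₁ sin δ cos θ)
   = arcsin(-0.15780·0.58966 + 0.98747·0.80765·-0.81208) = -47.79204°
λ₂ = λ₁ + atan2(sin θ sin δ cos φ₁, cos δ − sin φ₁ sin φ₂) = -80.44527°

80.445°W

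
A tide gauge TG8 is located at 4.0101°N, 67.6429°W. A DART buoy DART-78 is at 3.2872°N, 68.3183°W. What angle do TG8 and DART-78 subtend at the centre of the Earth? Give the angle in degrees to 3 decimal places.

0.988°

Δφ = -0.7229°,  Δλ = -0.6754°
a = sin²(Δφ/2) + cos φ₁ cos φ₂ sin²(Δλ/2) = 0.000074
c = 2·arcsin(√a) = 0.017250 rad = 0.9884°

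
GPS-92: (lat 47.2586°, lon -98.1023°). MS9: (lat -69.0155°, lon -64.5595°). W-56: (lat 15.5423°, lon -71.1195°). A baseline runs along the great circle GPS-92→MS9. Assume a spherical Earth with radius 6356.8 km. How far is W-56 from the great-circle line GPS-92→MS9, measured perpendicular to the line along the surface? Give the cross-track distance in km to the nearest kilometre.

2100 km

δ₁₃ = central angle GPS-92→W-56 = 0.676957 rad  (haversine)
θ₁₃ = bearing GPS-92→W-56 = 135.748°,  θ₁₂ = bearing GPS-92→MS9 = 166.938°
dₓₜ = R·arcsin(sin δ₁₃ · sin(θ₁₃ − θ₁₂)) = 6356.8·arcsin(0.62642·sin(-31.190°)) = -2100.233 km
|dₓₜ| = 2100.233 km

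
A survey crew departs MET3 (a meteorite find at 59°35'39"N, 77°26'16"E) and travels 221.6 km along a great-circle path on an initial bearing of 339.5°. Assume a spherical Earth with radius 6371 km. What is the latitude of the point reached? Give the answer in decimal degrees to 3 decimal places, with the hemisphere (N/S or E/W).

61.453°N

MET3: φ = +59.59417°, λ = +77.43778°
δ = d/R = 221.6/6371 = 0.034783 rad
φ₂ = arcsin(sin φ₁ cos δ + cos φ₁ sin δ cos θ)
   = arcsin(0.86246·0.99940 + 0.50612·0.03478·0.93667) = 61.45314°
λ₂ = λ₁ + atan2(sin θ sin δ cos φ₁, cos δ − sin φ₁ sin φ₂) = 75.97744°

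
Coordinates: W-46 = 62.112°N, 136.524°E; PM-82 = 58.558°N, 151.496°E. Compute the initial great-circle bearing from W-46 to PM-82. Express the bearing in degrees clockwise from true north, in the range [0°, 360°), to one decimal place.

109.0°

Δλ = 14.9720°
y = sin Δλ · cos φ₂ = 0.134763
x = cos φ₁ sin φ₂ − sin φ₁ cos φ₂ cos Δλ = -0.046337
θ = atan2(y, x) = 108.9752° → 108.9752° (mod 360°)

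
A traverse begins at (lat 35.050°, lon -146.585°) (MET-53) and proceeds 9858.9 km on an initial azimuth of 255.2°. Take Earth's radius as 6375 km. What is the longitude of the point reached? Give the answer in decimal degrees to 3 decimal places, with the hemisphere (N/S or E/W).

133.192°E

δ = d/R = 9858.9/6375 = 1.546494 rad
φ₂ = arcsin(sin φ₁ cos δ + cos φ₁ sin δ cos θ)
   = arcsin(0.57429·0.02430 + 0.81865·0.99970·-0.25545) = -11.25080°
λ₂ = λ₁ + atan2(sin θ sin δ cos φ₁, cos δ − sin φ₁ sin φ₂) = 133.19197°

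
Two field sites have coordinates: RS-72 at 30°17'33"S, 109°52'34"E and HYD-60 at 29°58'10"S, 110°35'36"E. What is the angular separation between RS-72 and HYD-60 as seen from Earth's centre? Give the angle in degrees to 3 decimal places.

RS-72: φ = -30.29250°, λ = +109.87611°
HYD-60: φ = -29.96944°, λ = +110.59333°
Δφ = 0.3231°,  Δλ = 0.7172°
a = sin²(Δφ/2) + cos φ₁ cos φ₂ sin²(Δλ/2) = 0.000037
c = 2·arcsin(√a) = 0.012207 rad = 0.6994°

0.699°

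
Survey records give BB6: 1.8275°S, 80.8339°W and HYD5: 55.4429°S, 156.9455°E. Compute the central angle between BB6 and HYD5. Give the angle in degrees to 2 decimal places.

106.02°

Δφ = -53.6154°,  Δλ = -122.2206°
a = sin²(Δφ/2) + cos φ₁ cos φ₂ sin²(Δλ/2) = 0.638008
c = 2·arcsin(√a) = 1.850444 rad = 106.0226°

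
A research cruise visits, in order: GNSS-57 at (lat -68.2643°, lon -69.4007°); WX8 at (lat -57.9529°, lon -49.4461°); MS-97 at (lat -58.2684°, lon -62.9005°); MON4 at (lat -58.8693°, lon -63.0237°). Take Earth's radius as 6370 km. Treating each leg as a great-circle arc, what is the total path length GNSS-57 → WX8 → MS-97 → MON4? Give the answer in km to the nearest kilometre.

GNSS-57→WX8: c = 0.236977 rad, d = 1509.54 km
WX8→MS-97: c = 0.123968 rad, d = 789.68 km
MS-97→MON4: c = 0.010547 rad, d = 67.19 km
Total = 1509.54 + 789.68 + 67.19 = 2366.40 km

2366 km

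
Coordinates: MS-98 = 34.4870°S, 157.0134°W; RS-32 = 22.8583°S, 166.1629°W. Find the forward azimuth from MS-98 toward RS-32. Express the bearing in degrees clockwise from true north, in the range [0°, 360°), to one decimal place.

Δλ = -9.1495°
y = sin Δλ · cos φ₂ = -0.146524
x = cos φ₁ sin φ₂ − sin φ₁ cos φ₂ cos Δλ = 0.194930
θ = atan2(y, x) = -36.9312° → 323.0688° (mod 360°)

323.1°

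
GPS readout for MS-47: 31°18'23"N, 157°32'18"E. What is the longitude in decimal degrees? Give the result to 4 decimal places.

157° + 32′/60 + 18″/3600 = 157 + 0.53333 + 0.00500 = 157.5383°

157.5383°E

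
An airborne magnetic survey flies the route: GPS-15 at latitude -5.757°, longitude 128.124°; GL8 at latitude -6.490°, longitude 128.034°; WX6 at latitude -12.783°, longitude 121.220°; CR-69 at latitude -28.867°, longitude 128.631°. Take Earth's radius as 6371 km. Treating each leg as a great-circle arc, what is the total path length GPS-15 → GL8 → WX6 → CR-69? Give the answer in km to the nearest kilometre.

3051 km

GPS-15→GL8: c = 0.012888 rad, d = 82.11 km
GL8→WX6: c = 0.160609 rad, d = 1023.24 km
WX6→CR-69: c = 0.305415 rad, d = 1945.80 km
Total = 82.11 + 1023.24 + 1945.80 = 3051.15 km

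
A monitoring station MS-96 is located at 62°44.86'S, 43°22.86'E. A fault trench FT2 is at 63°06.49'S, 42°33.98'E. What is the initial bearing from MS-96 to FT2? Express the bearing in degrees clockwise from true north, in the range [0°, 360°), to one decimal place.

225.4°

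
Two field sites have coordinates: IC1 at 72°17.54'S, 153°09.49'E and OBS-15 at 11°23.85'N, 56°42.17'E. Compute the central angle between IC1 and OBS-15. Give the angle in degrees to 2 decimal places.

IC1: φ = -72.29233°, λ = +153.15817°
OBS-15: φ = +11.39750°, λ = +56.70283°
Δφ = 83.6898°,  Δλ = -96.4553°
a = sin²(Δφ/2) + cos φ₁ cos φ₂ sin²(Δλ/2) = 0.610887
c = 2·arcsin(√a) = 1.794429 rad = 102.8132°

102.81°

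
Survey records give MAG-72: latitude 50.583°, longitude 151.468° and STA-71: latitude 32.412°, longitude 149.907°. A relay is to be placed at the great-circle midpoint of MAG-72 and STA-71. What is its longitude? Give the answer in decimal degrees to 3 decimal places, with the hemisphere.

Bx = cos φ₂ cos Δλ = 0.843902,  By = cos φ₂ sin Δλ = -0.022997
φₘ = atan2(sin φ₁ + sin φ₂, √((cos φ₁ + Bx)² + By²)) = 41.50009°
λₘ = λ₁ + atan2(By, cos φ₁ + Bx) = 150.57708°

150.577°E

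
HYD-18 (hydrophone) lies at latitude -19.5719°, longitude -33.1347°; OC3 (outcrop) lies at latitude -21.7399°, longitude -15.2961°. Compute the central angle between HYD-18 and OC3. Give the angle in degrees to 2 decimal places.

Δφ = -2.1680°,  Δλ = 17.8386°
a = sin²(Δφ/2) + cos φ₁ cos φ₂ sin²(Δλ/2) = 0.021396
c = 2·arcsin(√a) = 0.293604 rad = 16.8223°

16.82°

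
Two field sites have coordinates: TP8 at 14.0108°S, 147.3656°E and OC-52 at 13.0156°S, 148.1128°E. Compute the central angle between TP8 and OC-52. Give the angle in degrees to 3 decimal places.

Δφ = 0.9952°,  Δλ = 0.7472°
a = sin²(Δφ/2) + cos φ₁ cos φ₂ sin²(Δλ/2) = 0.000116
c = 2·arcsin(√a) = 0.021505 rad = 1.2322°

1.232°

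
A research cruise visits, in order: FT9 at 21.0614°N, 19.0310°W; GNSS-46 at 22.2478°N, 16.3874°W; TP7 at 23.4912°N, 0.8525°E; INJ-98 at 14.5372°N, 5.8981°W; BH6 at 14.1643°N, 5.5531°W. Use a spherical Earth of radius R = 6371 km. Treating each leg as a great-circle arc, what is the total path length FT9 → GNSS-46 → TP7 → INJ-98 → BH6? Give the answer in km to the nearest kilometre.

FT9→GNSS-46: c = 0.047619 rad, d = 303.38 km
GNSS-46→TP7: c = 0.277922 rad, d = 1770.64 km
TP7→INJ-98: c = 0.191820 rad, d = 1222.08 km
INJ-98→BH6: c = 0.008740 rad, d = 55.68 km
Total = 303.38 + 1770.64 + 1222.08 + 55.68 = 3351.79 km

3352 km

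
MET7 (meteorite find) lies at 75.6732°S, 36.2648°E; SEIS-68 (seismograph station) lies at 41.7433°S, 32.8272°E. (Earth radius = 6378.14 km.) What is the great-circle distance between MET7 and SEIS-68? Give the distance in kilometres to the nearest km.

Δφ = 33.9299°,  Δλ = -3.4376°
a = sin²(Δφ/2) + cos φ₁ cos φ₂ sin²(Δλ/2) = 0.085306
c = 2·arcsin(√a) = 0.592783 rad = 33.9640°
d = R·c = 6378.14 × 0.592783 = 3780.9 km

3781 km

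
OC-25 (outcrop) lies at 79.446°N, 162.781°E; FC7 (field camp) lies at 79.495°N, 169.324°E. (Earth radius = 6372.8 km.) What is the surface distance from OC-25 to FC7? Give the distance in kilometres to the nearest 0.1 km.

Δφ = 0.0490°,  Δλ = 6.5430°
a = sin²(Δφ/2) + cos φ₁ cos φ₂ sin²(Δλ/2) = 0.000109
c = 2·arcsin(√a) = 0.020875 rad = 1.1961°
d = R·c = 6372.8 × 0.020875 = 133.0 km

133.0 km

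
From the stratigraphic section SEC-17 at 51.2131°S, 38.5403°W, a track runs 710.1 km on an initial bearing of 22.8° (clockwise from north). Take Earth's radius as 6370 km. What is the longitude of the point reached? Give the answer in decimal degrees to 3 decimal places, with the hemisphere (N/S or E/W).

δ = d/R = 710.1/6370 = 0.111476 rad
φ₂ = arcsin(sin φ₁ cos δ + cos φ₁ sin δ cos θ)
   = arcsin(-0.77948·0.99379 + 0.62643·0.11124·0.92186) = -45.26758°
λ₂ = λ₁ + atan2(sin θ sin δ cos φ₁, cos δ − sin φ₁ sin φ₂) = -35.02861°

35.029°W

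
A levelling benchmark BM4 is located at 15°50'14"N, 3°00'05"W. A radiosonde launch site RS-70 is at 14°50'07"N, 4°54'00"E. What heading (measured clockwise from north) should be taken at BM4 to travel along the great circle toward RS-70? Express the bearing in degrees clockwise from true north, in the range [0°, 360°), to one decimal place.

96.4°

BM4: φ = +15.83722°, λ = -3.00139°
RS-70: φ = +14.83528°, λ = +4.90000°
Δλ = 7.9014°
y = sin Δλ · cos φ₂ = 0.132886
x = cos φ₁ sin φ₂ − sin φ₁ cos φ₂ cos Δλ = -0.014982
θ = atan2(y, x) = 96.4324° → 96.4324° (mod 360°)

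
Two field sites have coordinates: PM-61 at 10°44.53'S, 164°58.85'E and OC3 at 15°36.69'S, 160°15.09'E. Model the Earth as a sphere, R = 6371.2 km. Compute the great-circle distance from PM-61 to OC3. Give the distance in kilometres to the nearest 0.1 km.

745.1 km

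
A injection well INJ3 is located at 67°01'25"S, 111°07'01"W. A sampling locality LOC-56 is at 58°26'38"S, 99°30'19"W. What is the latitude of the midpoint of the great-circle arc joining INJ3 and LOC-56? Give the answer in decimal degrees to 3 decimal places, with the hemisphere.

INJ3: φ = -67.02361°, λ = -111.11694°
LOC-56: φ = -58.44389°, λ = -99.50528°
Bx = cos φ₂ cos Δλ = 0.512623,  By = cos φ₂ sin Δλ = 0.105335
φₘ = atan2(sin φ₁ + sin φ₂, √((cos φ₁ + Bx)² + By²)) = -62.85102°
λₘ = λ₁ + atan2(By, cos φ₁ + Bx) = -104.46326°

62.851°S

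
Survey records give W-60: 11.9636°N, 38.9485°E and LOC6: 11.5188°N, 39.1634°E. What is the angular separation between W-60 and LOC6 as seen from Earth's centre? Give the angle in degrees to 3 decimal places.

0.492°

Δφ = -0.4448°,  Δλ = 0.2149°
a = sin²(Δφ/2) + cos φ₁ cos φ₂ sin²(Δλ/2) = 0.000018
c = 2·arcsin(√a) = 0.008588 rad = 0.4921°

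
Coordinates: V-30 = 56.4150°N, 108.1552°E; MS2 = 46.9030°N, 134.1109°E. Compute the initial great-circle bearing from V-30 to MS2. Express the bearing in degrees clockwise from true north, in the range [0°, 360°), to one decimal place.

Δλ = 25.9557°
y = sin Δλ · cos φ₂ = 0.299036
x = cos φ₁ sin φ₂ − sin φ₁ cos φ₂ cos Δλ = -0.107842
θ = atan2(y, x) = 109.8310° → 109.8310° (mod 360°)

109.8°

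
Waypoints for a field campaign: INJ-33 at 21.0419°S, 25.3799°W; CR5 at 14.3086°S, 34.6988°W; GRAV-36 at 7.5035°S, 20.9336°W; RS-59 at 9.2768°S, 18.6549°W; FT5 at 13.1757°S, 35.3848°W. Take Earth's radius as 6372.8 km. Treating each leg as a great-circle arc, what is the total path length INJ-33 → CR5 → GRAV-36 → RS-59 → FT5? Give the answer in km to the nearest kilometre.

5115 km

INJ-33→CR5: c = 0.194382 rad, d = 1238.76 km
CR5→GRAV-36: c = 0.263964 rad, d = 1682.19 km
GRAV-36→RS-59: c = 0.050058 rad, d = 319.01 km
RS-59→FT5: c = 0.294280 rad, d = 1875.39 km
Total = 1238.76 + 1682.19 + 319.01 + 1875.39 = 5115.35 km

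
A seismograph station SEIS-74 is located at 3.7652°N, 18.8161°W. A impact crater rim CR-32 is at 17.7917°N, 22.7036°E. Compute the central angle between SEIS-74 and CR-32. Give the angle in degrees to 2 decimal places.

Δφ = 14.0265°,  Δλ = 41.5197°
a = sin²(Δφ/2) + cos φ₁ cos φ₂ sin²(Δλ/2) = 0.134277
c = 2·arcsin(√a) = 0.750357 rad = 42.9923°

42.99°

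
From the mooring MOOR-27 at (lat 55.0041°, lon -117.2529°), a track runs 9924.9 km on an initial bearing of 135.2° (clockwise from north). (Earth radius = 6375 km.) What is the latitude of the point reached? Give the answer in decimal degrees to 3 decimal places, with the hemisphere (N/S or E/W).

23.296°S

δ = d/R = 9924.9/6375 = 1.556847 rad
φ₂ = arcsin(sin φ₁ cos δ + cos φ₁ sin δ cos θ)
   = arcsin(0.81919·0.01395 + 0.57352·0.99990·-0.70957) = -23.29623°
λ₂ = λ₁ + atan2(sin θ sin δ cos φ₁, cos δ − sin φ₁ sin φ₂) = -67.15819°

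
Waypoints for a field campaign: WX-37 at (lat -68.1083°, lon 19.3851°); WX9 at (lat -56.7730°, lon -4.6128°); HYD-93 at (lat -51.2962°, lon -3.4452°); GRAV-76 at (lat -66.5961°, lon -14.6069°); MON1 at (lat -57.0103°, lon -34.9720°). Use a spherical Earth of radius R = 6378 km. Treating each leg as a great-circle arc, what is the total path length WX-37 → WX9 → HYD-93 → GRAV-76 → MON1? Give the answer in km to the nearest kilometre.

5671 km

WX-37→WX9: c = 0.273493 rad, d = 1744.34 km
WX9→HYD-93: c = 0.096331 rad, d = 614.40 km
HYD-93→GRAV-76: c = 0.284294 rad, d = 1813.23 km
GRAV-76→MON1: c = 0.234981 rad, d = 1498.71 km
Total = 1744.34 + 614.40 + 1813.23 + 1498.71 = 5670.67 km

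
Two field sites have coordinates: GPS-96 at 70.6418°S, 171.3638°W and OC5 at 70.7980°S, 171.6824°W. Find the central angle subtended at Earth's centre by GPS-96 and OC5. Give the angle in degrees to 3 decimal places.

0.188°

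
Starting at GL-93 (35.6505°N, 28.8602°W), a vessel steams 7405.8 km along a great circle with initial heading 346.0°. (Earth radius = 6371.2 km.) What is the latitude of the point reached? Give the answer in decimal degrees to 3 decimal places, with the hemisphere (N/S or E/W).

72.761°N

δ = d/R = 7405.8/6371.2 = 1.162387 rad
φ₂ = arcsin(sin φ₁ cos δ + cos φ₁ sin δ cos θ)
   = arcsin(0.58284·0.39715 + 0.81259·0.91775·0.97030) = 72.76115°
λ₂ = λ₁ + atan2(sin θ sin δ cos φ₁, cos δ − sin φ₁ sin φ₂) = -160.34053°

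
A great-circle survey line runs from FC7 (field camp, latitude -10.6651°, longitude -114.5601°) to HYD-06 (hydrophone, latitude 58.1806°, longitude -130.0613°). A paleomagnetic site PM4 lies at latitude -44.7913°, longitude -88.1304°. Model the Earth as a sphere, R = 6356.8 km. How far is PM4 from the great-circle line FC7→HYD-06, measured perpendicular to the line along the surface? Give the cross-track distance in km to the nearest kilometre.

1450 km

δ₁₃ = central angle FC7→PM4 = 0.715279 rad  (haversine)
θ₁₃ = bearing FC7→PM4 = 151.207°,  θ₁₂ = bearing FC7→HYD-06 = 351.376°
dₓₜ = R·arcsin(sin δ₁₃ · sin(θ₁₃ − θ₁₂)) = 6356.8·arcsin(0.65583·sin(-200.169°)) = 1449.939 km
|dₓₜ| = 1449.939 km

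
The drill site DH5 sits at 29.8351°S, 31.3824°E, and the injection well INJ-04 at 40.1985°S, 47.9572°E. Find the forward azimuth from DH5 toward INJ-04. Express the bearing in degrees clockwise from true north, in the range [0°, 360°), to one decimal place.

Δλ = 16.5748°
y = sin Δλ · cos φ₂ = 0.217891
x = cos φ₁ sin φ₂ − sin φ₁ cos φ₂ cos Δλ = -0.195681
θ = atan2(y, x) = 131.9260° → 131.9260° (mod 360°)

131.9°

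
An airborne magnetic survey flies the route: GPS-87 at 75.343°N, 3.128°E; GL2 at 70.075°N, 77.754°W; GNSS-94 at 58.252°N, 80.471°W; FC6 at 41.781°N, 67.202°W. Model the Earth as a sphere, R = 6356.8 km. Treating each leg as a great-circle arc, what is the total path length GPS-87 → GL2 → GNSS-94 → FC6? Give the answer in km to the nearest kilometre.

5875 km

GPS-87→GL2: c = 0.394444 rad, d = 2507.40 km
GL2→GNSS-94: c = 0.207332 rad, d = 1317.97 km
GNSS-94→FC6: c = 0.322367 rad, d = 2049.22 km
Total = 2507.40 + 1317.97 + 2049.22 = 5874.59 km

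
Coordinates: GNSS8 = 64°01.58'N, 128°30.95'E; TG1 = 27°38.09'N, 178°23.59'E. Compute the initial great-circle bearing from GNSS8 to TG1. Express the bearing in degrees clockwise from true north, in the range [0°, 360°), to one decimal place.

114.6°

GNSS8: φ = +64.02633°, λ = +128.51583°
TG1: φ = +27.63483°, λ = +178.39317°
Δλ = 49.8773°
y = sin Δλ · cos φ₂ = 0.677435
x = cos φ₁ sin φ₂ − sin φ₁ cos φ₂ cos Δλ = -0.310106
θ = atan2(y, x) = 114.5967° → 114.5967° (mod 360°)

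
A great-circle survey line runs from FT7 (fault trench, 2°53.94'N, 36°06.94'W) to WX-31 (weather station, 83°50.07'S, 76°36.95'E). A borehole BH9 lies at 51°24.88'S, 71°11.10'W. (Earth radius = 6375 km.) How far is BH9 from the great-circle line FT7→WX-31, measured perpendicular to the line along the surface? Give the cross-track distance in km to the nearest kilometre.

2882 km

FT7: φ = +2.89900°, λ = -36.11567°
WX-31: φ = -83.83450°, λ = +76.61583°
BH9: φ = -51.41467°, λ = -71.18500°
δ₁₃ = central angle FT7→BH9 = 1.081202 rad  (haversine)
θ₁₃ = bearing FT7→BH9 = 203.957°,  θ₁₂ = bearing FT7→WX-31 = 174.291°
dₓₜ = R·arcsin(sin δ₁₃ · sin(θ₁₃ − θ₁₂)) = 6375·arcsin(0.88252·sin(29.666°)) = 2881.722 km
|dₓₜ| = 2881.722 km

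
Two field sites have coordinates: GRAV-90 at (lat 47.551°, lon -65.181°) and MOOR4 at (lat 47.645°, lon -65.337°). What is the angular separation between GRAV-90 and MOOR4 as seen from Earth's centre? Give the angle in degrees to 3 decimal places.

0.141°

Δφ = 0.0940°,  Δλ = -0.1560°
a = sin²(Δφ/2) + cos φ₁ cos φ₂ sin²(Δλ/2) = 0.000002
c = 2·arcsin(√a) = 0.002462 rad = 0.1411°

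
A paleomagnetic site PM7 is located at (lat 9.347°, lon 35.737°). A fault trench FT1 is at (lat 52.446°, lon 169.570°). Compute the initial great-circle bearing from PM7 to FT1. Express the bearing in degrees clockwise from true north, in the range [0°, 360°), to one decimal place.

27.3°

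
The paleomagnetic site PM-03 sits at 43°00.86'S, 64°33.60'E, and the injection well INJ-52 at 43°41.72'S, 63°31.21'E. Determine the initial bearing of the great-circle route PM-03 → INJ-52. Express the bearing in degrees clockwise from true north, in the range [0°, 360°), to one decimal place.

PM-03: φ = -43.01433°, λ = +64.56000°
INJ-52: φ = -43.69533°, λ = +63.52017°
Δλ = -1.0398°
y = sin Δλ · cos φ₂ = -0.013121
x = cos φ₁ sin φ₂ − sin φ₁ cos φ₂ cos Δλ = -0.011967
θ = atan2(y, x) = -132.3653° → 227.6347° (mod 360°)

227.6°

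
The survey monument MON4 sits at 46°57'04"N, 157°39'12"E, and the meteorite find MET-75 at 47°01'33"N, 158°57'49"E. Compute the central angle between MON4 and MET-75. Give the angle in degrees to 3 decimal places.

0.897°

MON4: φ = +46.95111°, λ = +157.65333°
MET-75: φ = +47.02583°, λ = +158.96361°
Δφ = 0.0747°,  Δλ = 1.3103°
a = sin²(Δφ/2) + cos φ₁ cos φ₂ sin²(Δλ/2) = 0.000061
c = 2·arcsin(√a) = 0.015654 rad = 0.8969°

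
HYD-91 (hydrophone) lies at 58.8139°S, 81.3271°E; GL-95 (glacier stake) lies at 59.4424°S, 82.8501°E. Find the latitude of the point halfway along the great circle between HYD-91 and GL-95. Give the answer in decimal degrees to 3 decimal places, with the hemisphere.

59.130°S

Bx = cos φ₂ cos Δλ = 0.508225,  By = cos φ₂ sin Δλ = 0.013512
φₘ = atan2(sin φ₁ + sin φ₂, √((cos φ₁ + Bx)² + By²)) = -59.13038°
λₘ = λ₁ + atan2(By, cos φ₁ + Bx) = 82.08161°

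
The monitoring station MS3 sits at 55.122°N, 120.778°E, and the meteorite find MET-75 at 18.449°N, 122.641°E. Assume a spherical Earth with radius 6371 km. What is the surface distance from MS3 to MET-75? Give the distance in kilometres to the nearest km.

Δφ = -36.6730°,  Δλ = 1.8630°
a = sin²(Δφ/2) + cos φ₁ cos φ₂ sin²(Δλ/2) = 0.099115
c = 2·arcsin(√a) = 0.640545 rad = 36.7005°
d = R·c = 6371 × 0.640545 = 4080.9 km

4081 km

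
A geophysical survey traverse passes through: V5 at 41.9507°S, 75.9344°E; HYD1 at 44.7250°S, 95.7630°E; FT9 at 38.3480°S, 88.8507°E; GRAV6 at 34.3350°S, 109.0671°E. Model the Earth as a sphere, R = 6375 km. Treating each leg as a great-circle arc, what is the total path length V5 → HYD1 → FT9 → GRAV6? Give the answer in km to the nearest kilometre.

4405 km

V5→HYD1: c = 0.255649 rad, d = 1629.76 km
HYD1→FT9: c = 0.143213 rad, d = 912.98 km
FT9→GRAV6: c = 0.292063 rad, d = 1861.90 km
Total = 1629.76 + 912.98 + 1861.90 = 4404.64 km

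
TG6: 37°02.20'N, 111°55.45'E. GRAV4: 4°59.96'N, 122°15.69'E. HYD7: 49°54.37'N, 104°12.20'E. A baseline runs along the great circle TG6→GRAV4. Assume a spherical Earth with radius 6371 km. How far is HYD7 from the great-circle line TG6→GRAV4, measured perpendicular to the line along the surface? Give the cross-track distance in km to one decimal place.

53.4 km

TG6: φ = +37.03667°, λ = +111.92417°
GRAV4: φ = +4.99933°, λ = +122.26150°
HYD7: φ = +49.90617°, λ = +104.20333°
δ₁₃ = central angle TG6→HYD7 = 0.244662 rad  (haversine)
θ₁₃ = bearing TG6→HYD7 = 339.071°,  θ₁₂ = bearing TG6→GRAV4 = 161.053°
dₓₜ = R·arcsin(sin δ₁₃ · sin(θ₁₃ − θ₁₂)) = 6371·arcsin(0.24223·sin(178.018°)) = 53.370 km
|dₓₜ| = 53.370 km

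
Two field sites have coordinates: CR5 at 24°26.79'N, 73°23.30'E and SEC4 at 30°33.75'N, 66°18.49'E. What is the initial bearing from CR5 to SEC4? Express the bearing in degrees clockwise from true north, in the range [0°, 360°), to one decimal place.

315.8°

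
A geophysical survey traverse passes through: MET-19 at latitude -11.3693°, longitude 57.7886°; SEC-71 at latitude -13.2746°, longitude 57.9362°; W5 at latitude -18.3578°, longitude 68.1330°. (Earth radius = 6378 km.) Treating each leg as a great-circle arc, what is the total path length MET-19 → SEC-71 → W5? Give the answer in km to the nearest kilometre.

MET-19→SEC-71: c = 0.033349 rad, d = 212.70 km
SEC-71→W5: c = 0.192772 rad, d = 1229.50 km
Total = 212.70 + 1229.50 = 1442.20 km

1442 km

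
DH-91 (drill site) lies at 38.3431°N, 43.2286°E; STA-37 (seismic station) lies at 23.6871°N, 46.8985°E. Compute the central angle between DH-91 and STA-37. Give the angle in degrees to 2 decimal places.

Δφ = -14.6560°,  Δλ = 3.6699°
a = sin²(Δφ/2) + cos φ₁ cos φ₂ sin²(Δλ/2) = 0.017005
c = 2·arcsin(√a) = 0.261553 rad = 14.9859°

14.99°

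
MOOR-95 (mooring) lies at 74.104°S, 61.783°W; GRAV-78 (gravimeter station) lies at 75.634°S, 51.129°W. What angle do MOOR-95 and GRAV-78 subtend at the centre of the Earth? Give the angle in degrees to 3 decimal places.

Δφ = -1.5300°,  Δλ = 10.6540°
a = sin²(Δφ/2) + cos φ₁ cos φ₂ sin²(Δλ/2) = 0.000764
c = 2·arcsin(√a) = 0.055288 rad = 3.1678°

3.168°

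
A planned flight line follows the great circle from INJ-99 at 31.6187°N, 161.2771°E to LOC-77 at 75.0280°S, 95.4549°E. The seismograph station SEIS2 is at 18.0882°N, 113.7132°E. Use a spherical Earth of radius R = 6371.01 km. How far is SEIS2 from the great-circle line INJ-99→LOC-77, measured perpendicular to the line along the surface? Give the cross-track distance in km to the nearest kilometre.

δ₁₃ = central angle INJ-99→SEIS2 = 0.782747 rad  (haversine)
θ₁₃ = bearing INJ-99→SEIS2 = 264.150°,  θ₁₂ = bearing INJ-99→LOC-77 = 195.024°
dₓₜ = R·arcsin(sin δ₁₃ · sin(θ₁₃ − θ₁₂)) = 6371.01·arcsin(0.70523·sin(69.126°)) = 4583.381 km
|dₓₜ| = 4583.381 km

4583 km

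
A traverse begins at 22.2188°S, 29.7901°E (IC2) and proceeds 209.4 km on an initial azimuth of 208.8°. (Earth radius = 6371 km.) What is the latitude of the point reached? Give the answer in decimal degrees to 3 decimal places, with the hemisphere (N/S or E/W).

23.866°S

δ = d/R = 209.4/6371 = 0.032868 rad
φ₂ = arcsin(sin φ₁ cos δ + cos φ₁ sin δ cos θ)
   = arcsin(-0.37814·0.99946 + 0.92575·0.03286·-0.87631) = -23.86600°
λ₂ = λ₁ + atan2(sin θ sin δ cos φ₁, cos δ − sin φ₁ sin φ₂) = 28.79817°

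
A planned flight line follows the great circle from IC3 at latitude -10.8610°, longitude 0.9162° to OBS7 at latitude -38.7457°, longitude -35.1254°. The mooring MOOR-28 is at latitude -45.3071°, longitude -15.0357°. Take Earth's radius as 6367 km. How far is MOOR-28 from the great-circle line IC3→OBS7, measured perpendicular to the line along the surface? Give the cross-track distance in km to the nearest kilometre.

δ₁₃ = central angle IC3→MOOR-28 = 0.646725 rad  (haversine)
θ₁₃ = bearing IC3→MOOR-28 = 198.710°,  θ₁₂ = bearing IC3→OBS7 = 222.785°
dₓₜ = R·arcsin(sin δ₁₃ · sin(θ₁₃ − θ₁₂)) = 6367·arcsin(0.60258·sin(-24.075°)) = -1581.276 km
|dₓₜ| = 1581.276 km

1581 km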